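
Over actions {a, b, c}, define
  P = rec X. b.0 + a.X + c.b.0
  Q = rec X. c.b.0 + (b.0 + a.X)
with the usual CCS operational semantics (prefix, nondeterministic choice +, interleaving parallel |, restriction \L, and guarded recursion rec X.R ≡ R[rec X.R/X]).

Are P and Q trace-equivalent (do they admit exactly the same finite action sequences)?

P's transition system — 3 states:
  u0 = rec X. b.0 + a.X + c.b.0 ⊢ --a--▸ u0, --b--▸ u1, --c--▸ u2
  u1 = 0 ⊢ ·
  u2 = b.0 ⊢ --b--▸ u1
Q's transition system — 3 states:
  v0 = rec X. c.b.0 + (b.0 + a.X) ⊢ --a--▸ v0, --b--▸ v1, --c--▸ v2
  v1 = 0 ⊢ ·
  v2 = b.0 ⊢ --b--▸ v1
Coarsest stable partition (strong bisimilarity classes):
  B0 = {u0, v0}
  B1 = {u1, v1}
  B2 = {u2, v2}
u0 ∈ B0, v0 ∈ B0 → same block
Bisimilar ⇒ trace-equivalent.

traces(P) = traces(Q)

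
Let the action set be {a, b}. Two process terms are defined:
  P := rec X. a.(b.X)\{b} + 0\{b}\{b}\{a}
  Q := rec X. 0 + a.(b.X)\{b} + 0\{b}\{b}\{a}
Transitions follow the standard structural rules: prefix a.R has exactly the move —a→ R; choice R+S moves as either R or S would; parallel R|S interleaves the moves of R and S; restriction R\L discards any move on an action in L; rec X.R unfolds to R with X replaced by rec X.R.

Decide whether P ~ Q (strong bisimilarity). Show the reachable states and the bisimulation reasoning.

P's transition system — 2 states:
  p0 = rec X. a.(b.X)\{b} + 0\{b}\{b}\{a} ⊢ --a--▸ p1
  p1 = (b.(rec X. a.(b.X)\{b} + 0\{b}\{b}\{a}))\{b} ⊢ ∅
Q's transition system — 2 states:
  q0 = rec X. 0 + a.(b.X)\{b} + 0\{b}\{b}\{a} ⊢ --a--▸ q1
  q1 = (b.(rec X. 0 + a.(b.X)\{b} + 0\{b}\{b}\{a}))\{b} ⊢ ∅
Partition-refinement fixed point:
  B0 = {p0, q0}
  B1 = {p1, q1}
p0 ∈ B0, q0 ∈ B0 → same block

YES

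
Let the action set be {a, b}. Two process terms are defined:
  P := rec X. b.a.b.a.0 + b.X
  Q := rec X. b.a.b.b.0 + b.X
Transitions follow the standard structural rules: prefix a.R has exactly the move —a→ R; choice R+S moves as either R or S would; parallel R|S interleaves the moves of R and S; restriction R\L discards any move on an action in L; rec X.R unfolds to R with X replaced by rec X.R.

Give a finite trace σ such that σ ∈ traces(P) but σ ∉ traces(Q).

LTS(P): 5 reachable states
  m0 = rec X. b.a.b.a.0 + b.X | -b-> m0, -b-> m1
  m1 = a.b.a.0 | -a-> m2
  m2 = b.a.0 | -b-> m3
  m3 = a.0 | -a-> m4
  m4 = 0 | (no moves)
LTS(Q): 5 reachable states
  n0 = rec X. b.a.b.b.0 + b.X | -b-> n0, -b-> n1
  n1 = a.b.b.0 | -a-> n2
  n2 = b.b.0 | -b-> n3
  n3 = b.0 | -b-> n4
  n4 = 0 | (no moves)
Executing baba from P (initial set {m0}):
  step 1 (b): {m0, m1}
  step 2 (a): {m2}
  step 3 (b): {m3}
  step 4 (a): {m4}
  ✓ P
Executing baba from Q (initial set {n0}):
  step 1 (b): {n0, n1}
  step 2 (a): {n2}
  step 3 (b): {n3}
  step 4 (a): ∅  — Q cannot continue

baba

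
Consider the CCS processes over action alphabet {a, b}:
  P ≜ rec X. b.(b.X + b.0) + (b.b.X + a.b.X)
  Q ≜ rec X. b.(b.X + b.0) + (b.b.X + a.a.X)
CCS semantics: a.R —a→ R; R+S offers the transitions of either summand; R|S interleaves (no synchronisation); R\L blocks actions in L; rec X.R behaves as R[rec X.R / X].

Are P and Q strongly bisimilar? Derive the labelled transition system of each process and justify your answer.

P's transition system — 4 states:
  m0 = rec X. b.(b.X + b.0) + (b.b.X + a.b.X) | —a→ m1, —b→ m1, —b→ m2
  m1 = b.(rec X. b.(b.X + b.0) + (b.b.X + a.b.X)) | —b→ m0
  m2 = b.(rec X. b.(b.X + b.0) + (b.b.X + a.b.X)) + b.0 | —b→ m0, —b→ m3
  m3 = 0 | ∅
Q's transition system — 5 states:
  n0 = rec X. b.(b.X + b.0) + (b.b.X + a.a.X) | —a→ n1, —b→ n2, —b→ n3
  n1 = a.(rec X. b.(b.X + b.0) + (b.b.X + a.a.X)) | —a→ n0
  n2 = b.(rec X. b.(b.X + b.0) + (b.b.X + a.a.X)) | —b→ n0
  n3 = b.(rec X. b.(b.X + b.0) + (b.b.X + a.a.X)) + b.0 | —b→ n0, —b→ n4
  n4 = 0 | ∅
Coarsest stable partition (strong bisimilarity classes):
  B0 = {m0}
  B1 = {m2}
  B2 = {m3, n4}
  B3 = {m1}
  B4 = {n0}
  B5 = {n3}
  B6 = {n2}
  B7 = {n1}
m0 ∈ B0, n0 ∈ B4 → different blocks

NO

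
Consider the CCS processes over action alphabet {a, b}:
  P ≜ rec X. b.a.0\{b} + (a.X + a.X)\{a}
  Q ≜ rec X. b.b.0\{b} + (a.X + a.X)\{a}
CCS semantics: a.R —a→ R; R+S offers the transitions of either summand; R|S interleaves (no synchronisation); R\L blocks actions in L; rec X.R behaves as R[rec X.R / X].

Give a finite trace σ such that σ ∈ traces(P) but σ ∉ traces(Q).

ba

P's transition system — 3 states:
  m0 = rec X. b.a.0\{b} + (a.X + a.X)\{a} :: --b--▸ m1
  m1 = a.0\{b} :: --a--▸ m2
  m2 = 0\{b} :: ·
Q's transition system — 3 states:
  n0 = rec X. b.b.0\{b} + (a.X + a.X)\{a} :: --b--▸ n1
  n1 = b.0\{b} :: --b--▸ n2
  n2 = 0\{b} :: ·
Run σ = ⟨ba⟩ on P: start {m0}
  after b @ step 1: {m1}
  after a @ step 2: {m2}
  — P admits the full trace.
Run σ = ⟨ba⟩ on Q: start {n0}
  after b @ step 1: {n1}
  after a @ step 2: no successor for Q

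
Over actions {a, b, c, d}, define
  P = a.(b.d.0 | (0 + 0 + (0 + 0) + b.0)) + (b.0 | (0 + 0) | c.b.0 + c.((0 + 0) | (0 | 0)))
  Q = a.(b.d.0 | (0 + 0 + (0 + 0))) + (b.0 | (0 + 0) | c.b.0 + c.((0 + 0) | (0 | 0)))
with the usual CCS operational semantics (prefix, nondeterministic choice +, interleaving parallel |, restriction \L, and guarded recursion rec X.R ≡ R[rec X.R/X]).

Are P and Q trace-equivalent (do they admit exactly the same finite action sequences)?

trace-distinct — witness ⟨abb⟩

P's transition system — 13 states:
  s0 = a.(b.d.0 | (0 + 0 + (0 + 0) + b.0)) + (b.0 | (0 + 0) | c.b.0 + c.((0 + 0) | (0 | 0))) :: —a→ s1, —b→ s2, —c→ s3, —c→ s4
  s1 = b.d.0 | (0 + 0 + (0 + 0) + b.0) :: —b→ s5, —b→ s6
  s2 = 0 | (0 + 0) | c.b.0 :: —c→ s7
  s3 = (0 + 0) | (0 | 0) :: (no moves)
  s4 = b.0 | (0 + 0) | b.0 :: —b→ s7, —b→ s8
  s5 = b.d.0 | 0 :: —b→ s9
  s6 = d.0 | (0 + 0 + (0 + 0) + b.0) :: —b→ s9, —d→ s10
  s7 = 0 | (0 + 0) | b.0 :: —b→ s11
  s8 = b.0 | (0 + 0) | 0 :: —b→ s11
  s9 = d.0 | 0 :: —d→ s12
  s10 = 0 | (0 + 0 + (0 + 0) + b.0) :: —b→ s12
  s11 = 0 | (0 + 0) | 0 :: (no moves)
  s12 = 0 | 0 :: (no moves)
Q's transition system — 10 states:
  t0 = a.(b.d.0 | (0 + 0 + (0 + 0))) + (b.0 | (0 + 0) | c.b.0 + c.((0 + 0) | (0 | 0))) :: —a→ t1, —b→ t2, —c→ t3, —c→ t4
  t1 = b.d.0 | (0 + 0 + (0 + 0)) :: —b→ t5
  t2 = 0 | (0 + 0) | c.b.0 :: —c→ t6
  t3 = (0 + 0) | (0 | 0) :: (no moves)
  t4 = b.0 | (0 + 0) | b.0 :: —b→ t6, —b→ t7
  t5 = d.0 | (0 + 0 + (0 + 0)) :: —d→ t8
  t6 = 0 | (0 + 0) | b.0 :: —b→ t9
  t7 = b.0 | (0 + 0) | 0 :: —b→ t9
  t8 = 0 | (0 + 0 + (0 + 0)) :: (no moves)
  t9 = 0 | (0 + 0) | 0 :: (no moves)
Trace ⟨abb⟩ through P, begin at {s0}:
  after a @ step 1: {s1}
  after b @ step 2: {s5, s6}
  after b @ step 3: {s9}
  ✓ P
Trace ⟨abb⟩ through Q, begin at {t0}:
  after a @ step 1: {t1}
  after b @ step 2: {t5}
  after b @ step 3: no successor for Q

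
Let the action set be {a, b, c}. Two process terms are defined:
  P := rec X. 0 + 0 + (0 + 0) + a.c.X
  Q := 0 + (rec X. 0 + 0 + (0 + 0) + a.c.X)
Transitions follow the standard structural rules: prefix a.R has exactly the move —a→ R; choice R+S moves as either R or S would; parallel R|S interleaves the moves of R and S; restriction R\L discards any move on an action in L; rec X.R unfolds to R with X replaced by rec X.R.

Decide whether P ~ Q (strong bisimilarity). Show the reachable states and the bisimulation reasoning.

LTS(P): 2 reachable states
  p0 = rec X. 0 + 0 + (0 + 0) + a.c.X | —a→ p1
  p1 = c.(rec X. 0 + 0 + (0 + 0) + a.c.X) | —c→ p0
LTS(Q): 3 reachable states
  q0 = 0 + (rec X. 0 + 0 + (0 + 0) + a.c.X) | —a→ q1
  q1 = c.(rec X. 0 + 0 + (0 + 0) + a.c.X) | —c→ q2
  q2 = rec X. 0 + 0 + (0 + 0) + a.c.X | —a→ q1
Coarsest stable partition (strong bisimilarity classes):
  B0 = {p0, q0, q2}
  B1 = {p1, q1}
p0 ∈ B0, q0 ∈ B0 → same block

P ~ Q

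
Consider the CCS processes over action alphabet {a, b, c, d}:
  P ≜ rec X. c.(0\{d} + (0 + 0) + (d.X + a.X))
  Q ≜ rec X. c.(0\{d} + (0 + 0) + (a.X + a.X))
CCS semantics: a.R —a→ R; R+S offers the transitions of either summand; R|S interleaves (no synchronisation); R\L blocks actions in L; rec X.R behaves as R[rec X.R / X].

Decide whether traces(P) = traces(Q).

trace-distinct — witness ⟨cd⟩

LTS(P): 2 reachable states
  m0 = rec X. c.(0\{d} + (0 + 0) + (d.X + a.X)) ⊢ ··c··> m1
  m1 = 0\{d} + (0 + 0) + (d.(rec X. c.(0\{d} + (0 + 0) + (d.X + a.X))) + a.(rec X. c.(0\{d} + (0 + 0) + (d.X + a.X)))) ⊢ ··a··> m0, ··d··> m0
LTS(Q): 2 reachable states
  n0 = rec X. c.(0\{d} + (0 + 0) + (a.X + a.X)) ⊢ ··c··> n1
  n1 = 0\{d} + (0 + 0) + (a.(rec X. c.(0\{d} + (0 + 0) + (a.X + a.X))) + a.(rec X. c.(0\{d} + (0 + 0) + (a.X + a.X)))) ⊢ ··a··> n0
Run σ = ⟨cd⟩ on P: start {m0}
  step 1 (c): {m1}
  step 2 (d): {m0}
  — P admits the full trace.
Run σ = ⟨cd⟩ on Q: start {n0}
  step 1 (c): {n1}
  step 2 (d): no successor for Q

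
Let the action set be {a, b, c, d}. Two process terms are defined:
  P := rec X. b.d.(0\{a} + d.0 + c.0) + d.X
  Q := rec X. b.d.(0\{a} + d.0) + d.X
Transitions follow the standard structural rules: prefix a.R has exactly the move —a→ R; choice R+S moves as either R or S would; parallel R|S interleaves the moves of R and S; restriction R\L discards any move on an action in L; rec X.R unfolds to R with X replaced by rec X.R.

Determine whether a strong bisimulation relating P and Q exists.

P ≁ Q

P's transition system — 4 states:
  m0 = rec X. b.d.(0\{a} + d.0 + c.0) + d.X ⊢ =b=> m1, =d=> m0
  m1 = d.(0\{a} + d.0 + c.0) ⊢ =d=> m2
  m2 = 0\{a} + d.0 + c.0 ⊢ =c=> m3, =d=> m3
  m3 = 0 ⊢ stopped
Q's transition system — 4 states:
  n0 = rec X. b.d.(0\{a} + d.0) + d.X ⊢ =b=> n1, =d=> n0
  n1 = d.(0\{a} + d.0) ⊢ =d=> n2
  n2 = 0\{a} + d.0 ⊢ =d=> n3
  n3 = 0 ⊢ stopped
Bisimilarity quotient blocks:
  B0 = {m0}
  B1 = {m1}
  B2 = {m2}
  B3 = {m3, n3}
  B4 = {n0}
  B5 = {n1}
  B6 = {n2}
m0 ∈ B0, n0 ∈ B4 → different blocks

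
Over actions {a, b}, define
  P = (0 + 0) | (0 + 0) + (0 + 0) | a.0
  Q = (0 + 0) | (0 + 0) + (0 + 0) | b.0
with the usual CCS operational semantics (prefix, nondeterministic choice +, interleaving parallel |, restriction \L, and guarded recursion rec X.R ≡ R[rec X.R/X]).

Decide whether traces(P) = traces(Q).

Reachable graph of P (2 states):
  s0 = (0 + 0) | (0 + 0) + (0 + 0) | a.0 → =a=> s1
  s1 = (0 + 0) | 0 → ·
Reachable graph of Q (2 states):
  t0 = (0 + 0) | (0 + 0) + (0 + 0) | b.0 → =b=> t1
  t1 = (0 + 0) | 0 → ·
Trace ⟨a⟩ through P, begin at {s0}:
  step 1 (a): {s1}
  — P admits the full trace.
Trace ⟨a⟩ through Q, begin at {t0}:
  step 1 (a): no successor for Q

traces(P) ≠ traces(Q) — witness ⟨a⟩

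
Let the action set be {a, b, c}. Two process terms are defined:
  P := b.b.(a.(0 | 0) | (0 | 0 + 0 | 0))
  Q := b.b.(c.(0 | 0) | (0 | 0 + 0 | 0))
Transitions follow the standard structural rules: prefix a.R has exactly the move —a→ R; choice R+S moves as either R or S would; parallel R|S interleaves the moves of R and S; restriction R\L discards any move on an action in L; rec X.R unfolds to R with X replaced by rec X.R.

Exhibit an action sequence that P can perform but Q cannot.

bba

LTS(P): 4 reachable states
  p0 = b.b.(a.(0 | 0) | (0 | 0 + 0 | 0)) | --b--▸ p1
  p1 = b.(a.(0 | 0) | (0 | 0 + 0 | 0)) | --b--▸ p2
  p2 = a.(0 | 0) | (0 | 0 + 0 | 0) | --a--▸ p3
  p3 = 0 | 0 | (0 | 0 + 0 | 0) | stopped
LTS(Q): 4 reachable states
  q0 = b.b.(c.(0 | 0) | (0 | 0 + 0 | 0)) | --b--▸ q1
  q1 = b.(c.(0 | 0) | (0 | 0 + 0 | 0)) | --b--▸ q2
  q2 = c.(0 | 0) | (0 | 0 + 0 | 0) | --c--▸ q3
  q3 = 0 | 0 | (0 | 0 + 0 | 0) | stopped
Executing bba from P (initial set {p0}):
  [1] b ⇒ {p1}
  [2] b ⇒ {p2}
  [3] a ⇒ {p3}
  ✓ P
Executing bba from Q (initial set {q0}):
  [1] b ⇒ {q1}
  [2] b ⇒ {q2}
  [3] a ⇒ ∅  — Q cannot continue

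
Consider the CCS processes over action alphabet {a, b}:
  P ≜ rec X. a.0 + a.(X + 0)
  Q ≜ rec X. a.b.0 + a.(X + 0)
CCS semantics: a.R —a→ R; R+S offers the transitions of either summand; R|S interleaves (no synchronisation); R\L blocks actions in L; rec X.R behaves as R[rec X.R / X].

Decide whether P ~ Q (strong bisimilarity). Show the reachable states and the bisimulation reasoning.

P's transition system — 3 states:
  m0 = rec X. a.0 + a.(X + 0) | ··a··> m1, ··a··> m2
  m1 = (rec X. a.0 + a.(X + 0)) + 0 | ··a··> m1, ··a··> m2
  m2 = 0 | stopped
Q's transition system — 4 states:
  n0 = rec X. a.b.0 + a.(X + 0) | ··a··> n1, ··a··> n2
  n1 = (rec X. a.b.0 + a.(X + 0)) + 0 | ··a··> n1, ··a··> n2
  n2 = b.0 | ··b··> n3
  n3 = 0 | stopped
Coarsest stable partition (strong bisimilarity classes):
  B0 = {m0, m1}
  B1 = {m2, n3}
  B2 = {n0, n1}
  B3 = {n2}
m0 ∈ B0, n0 ∈ B2 → different blocks

not bisimilar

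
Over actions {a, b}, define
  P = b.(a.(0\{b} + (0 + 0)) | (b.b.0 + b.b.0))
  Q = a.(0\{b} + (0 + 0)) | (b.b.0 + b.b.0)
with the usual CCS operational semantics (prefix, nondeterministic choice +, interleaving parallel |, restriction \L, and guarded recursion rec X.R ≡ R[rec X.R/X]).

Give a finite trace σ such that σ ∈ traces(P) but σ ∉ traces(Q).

bbb

Reachable graph of P (7 states):
  s0 = b.(a.(0\{b} + (0 + 0)) | (b.b.0 + b.b.0)) ⊢ -b-> s1
  s1 = a.(0\{b} + (0 + 0)) | (b.b.0 + b.b.0) ⊢ -a-> s2, -b-> s3
  s2 = (0\{b} + (0 + 0)) | (b.b.0 + b.b.0) ⊢ -b-> s4
  s3 = a.(0\{b} + (0 + 0)) | b.0 ⊢ -a-> s4, -b-> s5
  s4 = (0\{b} + (0 + 0)) | b.0 ⊢ -b-> s6
  s5 = a.(0\{b} + (0 + 0)) | 0 ⊢ -a-> s6
  s6 = (0\{b} + (0 + 0)) | 0 ⊢ deadlocked
Reachable graph of Q (6 states):
  t0 = a.(0\{b} + (0 + 0)) | (b.b.0 + b.b.0) ⊢ -a-> t1, -b-> t2
  t1 = (0\{b} + (0 + 0)) | (b.b.0 + b.b.0) ⊢ -b-> t3
  t2 = a.(0\{b} + (0 + 0)) | b.0 ⊢ -a-> t3, -b-> t4
  t3 = (0\{b} + (0 + 0)) | b.0 ⊢ -b-> t5
  t4 = a.(0\{b} + (0 + 0)) | 0 ⊢ -a-> t5
  t5 = (0\{b} + (0 + 0)) | 0 ⊢ deadlocked
Trace ⟨bbb⟩ through P, begin at {s0}:
  step 1 (b): {s1}
  step 2 (b): {s3}
  step 3 (b): {s5}
  ✓ P
Trace ⟨bbb⟩ through Q, begin at {t0}:
  step 1 (b): {t2}
  step 2 (b): {t4}
  step 3 (b): ∅  — Q cannot continue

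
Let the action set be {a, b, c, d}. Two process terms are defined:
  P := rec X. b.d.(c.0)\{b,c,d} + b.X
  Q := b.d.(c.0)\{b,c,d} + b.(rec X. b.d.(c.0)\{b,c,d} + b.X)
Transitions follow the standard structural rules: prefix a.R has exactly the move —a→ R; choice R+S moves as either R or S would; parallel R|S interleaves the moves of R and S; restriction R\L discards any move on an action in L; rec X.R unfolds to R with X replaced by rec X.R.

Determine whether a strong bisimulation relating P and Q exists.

P ~ Q

LTS(P): 3 reachable states
  p0 = rec X. b.d.(c.0)\{b,c,d} + b.X :: =b=> p0, =b=> p1
  p1 = d.(c.0)\{b,c,d} :: =d=> p2
  p2 = (c.0)\{b,c,d} :: stopped
LTS(Q): 4 reachable states
  q0 = b.d.(c.0)\{b,c,d} + b.(rec X. b.d.(c.0)\{b,c,d} + b.X) :: =b=> q1, =b=> q2
  q1 = d.(c.0)\{b,c,d} :: =d=> q3
  q2 = rec X. b.d.(c.0)\{b,c,d} + b.X :: =b=> q1, =b=> q2
  q3 = (c.0)\{b,c,d} :: stopped
Coarsest stable partition (strong bisimilarity classes):
  B0 = {p0, q0, q2}
  B1 = {p1, q1}
  B2 = {p2, q3}
p0 ∈ B0, q0 ∈ B0 → same block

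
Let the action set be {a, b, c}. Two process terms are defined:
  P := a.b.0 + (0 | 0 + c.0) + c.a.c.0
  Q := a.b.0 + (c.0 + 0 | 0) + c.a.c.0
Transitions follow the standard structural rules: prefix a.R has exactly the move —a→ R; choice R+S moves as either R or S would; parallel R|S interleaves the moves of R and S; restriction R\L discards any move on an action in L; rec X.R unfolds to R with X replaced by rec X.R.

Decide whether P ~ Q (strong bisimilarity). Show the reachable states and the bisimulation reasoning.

YES

P's transition system — 5 states:
  s0 = a.b.0 + (0 | 0 + c.0) + c.a.c.0 :: =a=> s1, =c=> s2, =c=> s3
  s1 = b.0 :: =b=> s2
  s2 = 0 :: ∅
  s3 = a.c.0 :: =a=> s4
  s4 = c.0 :: =c=> s2
Q's transition system — 5 states:
  t0 = a.b.0 + (c.0 + 0 | 0) + c.a.c.0 :: =a=> t1, =c=> t2, =c=> t3
  t1 = b.0 :: =b=> t2
  t2 = 0 :: ∅
  t3 = a.c.0 :: =a=> t4
  t4 = c.0 :: =c=> t2
Bisimilarity quotient blocks:
  B0 = {s0, t0}
  B1 = {s1, t1}
  B2 = {s2, t2}
  B3 = {s3, t3}
  B4 = {s4, t4}
s0 ∈ B0, t0 ∈ B0 → same block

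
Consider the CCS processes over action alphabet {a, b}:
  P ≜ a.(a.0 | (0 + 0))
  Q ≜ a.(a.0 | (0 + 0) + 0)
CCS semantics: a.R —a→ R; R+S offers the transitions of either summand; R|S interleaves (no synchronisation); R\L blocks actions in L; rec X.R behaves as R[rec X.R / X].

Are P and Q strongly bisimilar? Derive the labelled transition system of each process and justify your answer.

LTS(P): 3 reachable states
  m0 = a.(a.0 | (0 + 0)) has moves =a=> m1
  m1 = a.0 | (0 + 0) has moves =a=> m2
  m2 = 0 | (0 + 0) has moves stopped
LTS(Q): 3 reachable states
  n0 = a.(a.0 | (0 + 0) + 0) has moves =a=> n1
  n1 = a.0 | (0 + 0) + 0 has moves =a=> n2
  n2 = 0 | (0 + 0) has moves stopped
Partition-refinement fixed point:
  B0 = {m0, n0}
  B1 = {m1, n1}
  B2 = {m2, n2}
m0 ∈ B0, n0 ∈ B0 → same block

bisimilar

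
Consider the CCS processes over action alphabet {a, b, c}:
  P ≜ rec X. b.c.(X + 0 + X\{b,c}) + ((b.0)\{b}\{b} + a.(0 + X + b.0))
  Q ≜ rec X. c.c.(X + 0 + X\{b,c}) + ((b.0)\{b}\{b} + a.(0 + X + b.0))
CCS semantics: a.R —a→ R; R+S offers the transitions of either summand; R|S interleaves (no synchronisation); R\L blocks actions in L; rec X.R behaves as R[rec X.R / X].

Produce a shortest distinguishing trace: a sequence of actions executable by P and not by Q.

b

Reachable graph of P (6 states):
  m0 = rec X. b.c.(X + 0 + X\{b,c}) + ((b.0)\{b}\{b} + a.(0 + X + b.0)) has moves ··a··> m1, ··b··> m2
  m1 = 0 + (rec X. b.c.(X + 0 + X\{b,c}) + ((b.0)\{b}\{b} + a.(0 + X + b.0))) + b.0 has moves ··a··> m1, ··b··> m2, ··b··> m3
  m2 = c.((rec X. b.c.(X + 0 + X\{b,c}) + ((b.0)\{b}\{b} + a.(0 + X + b.0))) + 0 + (rec X. b.c.(X + 0 + X\{b,c}) + ((b.0)\{b}\{b} + a.(0 + X + b.0)))\{b,c}) has moves ··c··> m4
  m3 = 0 has moves stopped
  m4 = (rec X. b.c.(X + 0 + X\{b,c}) + ((b.0)\{b}\{b} + a.(0 + X + b.0))) + 0 + (rec X. b.c.(X + 0 + X\{b,c}) + ((b.0)\{b}\{b} + a.(0 + X + b.0)))\{b,c} has moves ··a··> m1, ··a··> m5, ··b··> m2
  m5 = (0 + (rec X. b.c.(X + 0 + X\{b,c}) + ((b.0)\{b}\{b} + a.(0 + X + b.0))) + b.0)\{b,c} has moves ··a··> m5
Reachable graph of Q (6 states):
  n0 = rec X. c.c.(X + 0 + X\{b,c}) + ((b.0)\{b}\{b} + a.(0 + X + b.0)) has moves ··a··> n1, ··c··> n2
  n1 = 0 + (rec X. c.c.(X + 0 + X\{b,c}) + ((b.0)\{b}\{b} + a.(0 + X + b.0))) + b.0 has moves ··a··> n1, ··b··> n3, ··c··> n2
  n2 = c.((rec X. c.c.(X + 0 + X\{b,c}) + ((b.0)\{b}\{b} + a.(0 + X + b.0))) + 0 + (rec X. c.c.(X + 0 + X\{b,c}) + ((b.0)\{b}\{b} + a.(0 + X + b.0)))\{b,c}) has moves ··c··> n4
  n3 = 0 has moves stopped
  n4 = (rec X. c.c.(X + 0 + X\{b,c}) + ((b.0)\{b}\{b} + a.(0 + X + b.0))) + 0 + (rec X. c.c.(X + 0 + X\{b,c}) + ((b.0)\{b}\{b} + a.(0 + X + b.0)))\{b,c} has moves ··a··> n1, ··a··> n5, ··c··> n2
  n5 = (0 + (rec X. c.c.(X + 0 + X\{b,c}) + ((b.0)\{b}\{b} + a.(0 + X + b.0))) + b.0)\{b,c} has moves ··a··> n5
Run σ = ⟨b⟩ on P: start {m0}
  step 1 (b): {m2}
  ✓ P
Run σ = ⟨b⟩ on Q: start {n0}
  step 1 (b): ∅ (Q stuck)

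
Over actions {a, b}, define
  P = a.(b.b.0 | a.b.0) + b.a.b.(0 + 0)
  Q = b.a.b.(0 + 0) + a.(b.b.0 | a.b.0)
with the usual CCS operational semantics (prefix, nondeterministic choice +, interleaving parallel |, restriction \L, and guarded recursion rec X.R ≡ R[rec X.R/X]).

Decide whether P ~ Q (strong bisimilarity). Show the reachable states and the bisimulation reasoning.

Reachable graph of P (13 states):
  m0 = a.(b.b.0 | a.b.0) + b.a.b.(0 + 0) :: --a--▸ m1, --b--▸ m2
  m1 = b.b.0 | a.b.0 :: --a--▸ m3, --b--▸ m4
  m2 = a.b.(0 + 0) :: --a--▸ m5
  m3 = b.b.0 | b.0 :: --b--▸ m6, --b--▸ m7
  m4 = b.0 | a.b.0 :: --a--▸ m6, --b--▸ m8
  m5 = b.(0 + 0) :: --b--▸ m9
  m6 = b.0 | b.0 :: --b--▸ m10, --b--▸ m11
  m7 = b.b.0 | 0 :: --b--▸ m11
  m8 = 0 | a.b.0 :: --a--▸ m10
  m9 = 0 + 0 :: stopped
  m10 = 0 | b.0 :: --b--▸ m12
  m11 = b.0 | 0 :: --b--▸ m12
  m12 = 0 | 0 :: stopped
Reachable graph of Q (13 states):
  n0 = b.a.b.(0 + 0) + a.(b.b.0 | a.b.0) :: --a--▸ n1, --b--▸ n2
  n1 = b.b.0 | a.b.0 :: --a--▸ n3, --b--▸ n4
  n2 = a.b.(0 + 0) :: --a--▸ n5
  n3 = b.b.0 | b.0 :: --b--▸ n6, --b--▸ n7
  n4 = b.0 | a.b.0 :: --a--▸ n6, --b--▸ n8
  n5 = b.(0 + 0) :: --b--▸ n9
  n6 = b.0 | b.0 :: --b--▸ n10, --b--▸ n11
  n7 = b.b.0 | 0 :: --b--▸ n11
  n8 = 0 | a.b.0 :: --a--▸ n10
  n9 = 0 + 0 :: stopped
  n10 = 0 | b.0 :: --b--▸ n12
  n11 = b.0 | 0 :: --b--▸ n12
  n12 = 0 | 0 :: stopped
Partition-refinement fixed point:
  B0 = {m0, n0}
  B1 = {m1, n1}
  B2 = {m4, n4}
  B3 = {m6, m7, n6, n7}
  B4 = {m10, m11, m5, n10, n11, n5}
  B5 = {m12, m9, n12, n9}
  B6 = {m2, m8, n2, n8}
  B7 = {m3, n3}
m0 ∈ B0, n0 ∈ B0 → same block

YES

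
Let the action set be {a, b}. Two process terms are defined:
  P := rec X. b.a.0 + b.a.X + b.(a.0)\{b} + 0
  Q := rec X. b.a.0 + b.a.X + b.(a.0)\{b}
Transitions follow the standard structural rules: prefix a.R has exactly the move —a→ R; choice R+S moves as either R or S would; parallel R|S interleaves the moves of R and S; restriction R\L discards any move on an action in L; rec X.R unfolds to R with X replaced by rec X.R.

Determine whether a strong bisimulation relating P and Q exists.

LTS(P): 6 reachable states
  p0 = rec X. b.a.0 + b.a.X + b.(a.0)\{b} + 0 :: —b→ p1, —b→ p2, —b→ p3
  p1 = (a.0)\{b} :: —a→ p4
  p2 = a.(rec X. b.a.0 + b.a.X + b.(a.0)\{b} + 0) :: —a→ p0
  p3 = a.0 :: —a→ p5
  p4 = 0\{b} :: ∅
  p5 = 0 :: ∅
LTS(Q): 6 reachable states
  q0 = rec X. b.a.0 + b.a.X + b.(a.0)\{b} :: —b→ q1, —b→ q2, —b→ q3
  q1 = (a.0)\{b} :: —a→ q4
  q2 = a.(rec X. b.a.0 + b.a.X + b.(a.0)\{b}) :: —a→ q0
  q3 = a.0 :: —a→ q5
  q4 = 0\{b} :: ∅
  q5 = 0 :: ∅
Bisimilarity quotient blocks:
  B0 = {p0, q0}
  B1 = {p2, q2}
  B2 = {p1, p3, q1, q3}
  B3 = {p4, p5, q4, q5}
p0 ∈ B0, q0 ∈ B0 → same block

YES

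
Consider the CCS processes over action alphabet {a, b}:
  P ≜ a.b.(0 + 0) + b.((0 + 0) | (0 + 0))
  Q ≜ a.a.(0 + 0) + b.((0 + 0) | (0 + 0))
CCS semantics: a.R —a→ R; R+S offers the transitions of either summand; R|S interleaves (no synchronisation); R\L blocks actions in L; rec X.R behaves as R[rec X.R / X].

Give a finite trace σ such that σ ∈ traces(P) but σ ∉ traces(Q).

ab

Reachable graph of P (4 states):
  p0 = a.b.(0 + 0) + b.((0 + 0) | (0 + 0)) :: -a-> p1, -b-> p2
  p1 = b.(0 + 0) :: -b-> p3
  p2 = (0 + 0) | (0 + 0) :: ·
  p3 = 0 + 0 :: ·
Reachable graph of Q (4 states):
  q0 = a.a.(0 + 0) + b.((0 + 0) | (0 + 0)) :: -a-> q1, -b-> q2
  q1 = a.(0 + 0) :: -a-> q3
  q2 = (0 + 0) | (0 + 0) :: ·
  q3 = 0 + 0 :: ·
Run σ = ⟨ab⟩ on P: start {p0}
  [1] a ⇒ {p1}
  [2] b ⇒ {p3}
  — P admits the full trace.
Run σ = ⟨ab⟩ on Q: start {q0}
  [1] a ⇒ {q1}
  [2] b ⇒ no successor for Q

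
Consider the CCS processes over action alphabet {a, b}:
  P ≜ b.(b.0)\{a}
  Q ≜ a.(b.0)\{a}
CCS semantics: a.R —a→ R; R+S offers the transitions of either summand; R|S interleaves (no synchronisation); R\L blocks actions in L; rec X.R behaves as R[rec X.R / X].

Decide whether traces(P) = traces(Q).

Reachable graph of P (3 states):
  s0 = b.(b.0)\{a} | —b→ s1
  s1 = (b.0)\{a} | —b→ s2
  s2 = 0\{a} | stopped
Reachable graph of Q (3 states):
  t0 = a.(b.0)\{a} | —a→ t1
  t1 = (b.0)\{a} | —b→ t2
  t2 = 0\{a} | stopped
Trace ⟨b⟩ through P, begin at {s0}:
  [1] b ⇒ {s1}
  ✓ P
Trace ⟨b⟩ through Q, begin at {t0}:
  [1] b ⇒ no successor for Q

trace-distinct — witness ⟨b⟩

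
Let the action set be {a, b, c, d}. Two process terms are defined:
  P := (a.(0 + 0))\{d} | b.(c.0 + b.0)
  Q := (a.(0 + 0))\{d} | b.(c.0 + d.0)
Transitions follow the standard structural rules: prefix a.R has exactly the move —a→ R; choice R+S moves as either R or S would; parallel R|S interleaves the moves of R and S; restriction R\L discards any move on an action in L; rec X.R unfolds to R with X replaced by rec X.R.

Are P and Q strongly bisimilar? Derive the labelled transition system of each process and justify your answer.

P ≁ Q

Reachable graph of P (6 states):
  u0 = (a.(0 + 0))\{d} | b.(c.0 + b.0) → -a-> u1, -b-> u2
  u1 = (0 + 0)\{d} | b.(c.0 + b.0) → -b-> u3
  u2 = (a.(0 + 0))\{d} | (c.0 + b.0) → -a-> u3, -b-> u4, -c-> u4
  u3 = (0 + 0)\{d} | (c.0 + b.0) → -b-> u5, -c-> u5
  u4 = (a.(0 + 0))\{d} | 0 → -a-> u5
  u5 = (0 + 0)\{d} | 0 → ·
Reachable graph of Q (6 states):
  v0 = (a.(0 + 0))\{d} | b.(c.0 + d.0) → -a-> v1, -b-> v2
  v1 = (0 + 0)\{d} | b.(c.0 + d.0) → -b-> v3
  v2 = (a.(0 + 0))\{d} | (c.0 + d.0) → -a-> v3, -c-> v4, -d-> v4
  v3 = (0 + 0)\{d} | (c.0 + d.0) → -c-> v5, -d-> v5
  v4 = (a.(0 + 0))\{d} | 0 → -a-> v5
  v5 = (0 + 0)\{d} | 0 → ·
Bisimilarity quotient blocks:
  B0 = {u0}
  B1 = {u2}
  B2 = {u4, v4}
  B3 = {u5, v5}
  B4 = {u3}
  B5 = {u1}
  B6 = {v0}
  B7 = {v1}
  B8 = {v3}
  B9 = {v2}
u0 ∈ B0, v0 ∈ B6 → different blocks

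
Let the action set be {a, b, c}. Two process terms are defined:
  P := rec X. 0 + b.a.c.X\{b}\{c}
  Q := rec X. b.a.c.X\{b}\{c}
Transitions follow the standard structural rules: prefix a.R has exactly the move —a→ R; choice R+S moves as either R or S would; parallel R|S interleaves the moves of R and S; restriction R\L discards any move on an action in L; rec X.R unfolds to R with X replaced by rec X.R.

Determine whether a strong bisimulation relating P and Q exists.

bisimilar

Reachable graph of P (4 states):
  m0 = rec X. 0 + b.a.c.X\{b}\{c} | --b--▸ m1
  m1 = a.c.(rec X. 0 + b.a.c.X\{b}\{c})\{b}\{c} | --a--▸ m2
  m2 = c.(rec X. 0 + b.a.c.X\{b}\{c})\{b}\{c} | --c--▸ m3
  m3 = (rec X. 0 + b.a.c.X\{b}\{c})\{b}\{c} | (no moves)
Reachable graph of Q (4 states):
  n0 = rec X. b.a.c.X\{b}\{c} | --b--▸ n1
  n1 = a.c.(rec X. b.a.c.X\{b}\{c})\{b}\{c} | --a--▸ n2
  n2 = c.(rec X. b.a.c.X\{b}\{c})\{b}\{c} | --c--▸ n3
  n3 = (rec X. b.a.c.X\{b}\{c})\{b}\{c} | (no moves)
Coarsest stable partition (strong bisimilarity classes):
  B0 = {m0, n0}
  B1 = {m1, n1}
  B2 = {m2, n2}
  B3 = {m3, n3}
m0 ∈ B0, n0 ∈ B0 → same block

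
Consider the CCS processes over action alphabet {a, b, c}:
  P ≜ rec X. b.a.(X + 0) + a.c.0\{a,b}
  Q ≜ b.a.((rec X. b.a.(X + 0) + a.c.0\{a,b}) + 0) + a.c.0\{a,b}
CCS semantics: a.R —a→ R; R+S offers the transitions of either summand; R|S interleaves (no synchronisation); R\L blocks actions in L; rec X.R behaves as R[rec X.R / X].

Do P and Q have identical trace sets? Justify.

trace-equivalent

LTS(P): 5 reachable states
  s0 = rec X. b.a.(X + 0) + a.c.0\{a,b} → ··a··> s1, ··b··> s2
  s1 = c.0\{a,b} → ··c··> s3
  s2 = a.((rec X. b.a.(X + 0) + a.c.0\{a,b}) + 0) → ··a··> s4
  s3 = 0\{a,b} → stopped
  s4 = (rec X. b.a.(X + 0) + a.c.0\{a,b}) + 0 → ··a··> s1, ··b··> s2
LTS(Q): 5 reachable states
  t0 = b.a.((rec X. b.a.(X + 0) + a.c.0\{a,b}) + 0) + a.c.0\{a,b} → ··a··> t1, ··b··> t2
  t1 = c.0\{a,b} → ··c··> t3
  t2 = a.((rec X. b.a.(X + 0) + a.c.0\{a,b}) + 0) → ··a··> t4
  t3 = 0\{a,b} → stopped
  t4 = (rec X. b.a.(X + 0) + a.c.0\{a,b}) + 0 → ··a··> t1, ··b··> t2
Coarsest stable partition (strong bisimilarity classes):
  B0 = {s0, s4, t0, t4}
  B1 = {s2, t2}
  B2 = {s1, t1}
  B3 = {s3, t3}
s0 ∈ B0, t0 ∈ B0 → same block
Bisimilar ⇒ trace-equivalent.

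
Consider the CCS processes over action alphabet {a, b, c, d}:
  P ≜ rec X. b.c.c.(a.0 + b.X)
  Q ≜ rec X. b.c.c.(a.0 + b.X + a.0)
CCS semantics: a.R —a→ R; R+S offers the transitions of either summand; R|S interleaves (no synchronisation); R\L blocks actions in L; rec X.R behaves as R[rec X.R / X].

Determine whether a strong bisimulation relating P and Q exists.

bisimilar

P's transition system — 5 states:
  p0 = rec X. b.c.c.(a.0 + b.X) :: ··b··> p1
  p1 = c.c.(a.0 + b.(rec X. b.c.c.(a.0 + b.X))) :: ··c··> p2
  p2 = c.(a.0 + b.(rec X. b.c.c.(a.0 + b.X))) :: ··c··> p3
  p3 = a.0 + b.(rec X. b.c.c.(a.0 + b.X)) :: ··a··> p4, ··b··> p0
  p4 = 0 :: ∅
Q's transition system — 5 states:
  q0 = rec X. b.c.c.(a.0 + b.X + a.0) :: ··b··> q1
  q1 = c.c.(a.0 + b.(rec X. b.c.c.(a.0 + b.X + a.0)) + a.0) :: ··c··> q2
  q2 = c.(a.0 + b.(rec X. b.c.c.(a.0 + b.X + a.0)) + a.0) :: ··c··> q3
  q3 = a.0 + b.(rec X. b.c.c.(a.0 + b.X + a.0)) + a.0 :: ··a··> q4, ··b··> q0
  q4 = 0 :: ∅
Bisimilarity quotient blocks:
  B0 = {p0, q0}
  B1 = {p1, q1}
  B2 = {p2, q2}
  B3 = {p3, q3}
  B4 = {p4, q4}
p0 ∈ B0, q0 ∈ B0 → same block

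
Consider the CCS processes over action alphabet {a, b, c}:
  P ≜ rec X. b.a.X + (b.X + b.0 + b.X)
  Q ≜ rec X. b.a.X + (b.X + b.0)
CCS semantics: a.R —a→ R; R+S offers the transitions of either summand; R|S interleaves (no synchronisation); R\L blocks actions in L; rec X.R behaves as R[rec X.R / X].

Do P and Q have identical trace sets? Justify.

trace-equivalent

Reachable graph of P (3 states):
  m0 = rec X. b.a.X + (b.X + b.0 + b.X) → -b-> m0, -b-> m1, -b-> m2
  m1 = 0 → deadlocked
  m2 = a.(rec X. b.a.X + (b.X + b.0 + b.X)) → -a-> m0
Reachable graph of Q (3 states):
  n0 = rec X. b.a.X + (b.X + b.0) → -b-> n0, -b-> n1, -b-> n2
  n1 = 0 → deadlocked
  n2 = a.(rec X. b.a.X + (b.X + b.0)) → -a-> n0
Bisimilarity quotient blocks:
  B0 = {m0, n0}
  B1 = {m2, n2}
  B2 = {m1, n1}
m0 ∈ B0, n0 ∈ B0 → same block
Bisimilar ⇒ trace-equivalent.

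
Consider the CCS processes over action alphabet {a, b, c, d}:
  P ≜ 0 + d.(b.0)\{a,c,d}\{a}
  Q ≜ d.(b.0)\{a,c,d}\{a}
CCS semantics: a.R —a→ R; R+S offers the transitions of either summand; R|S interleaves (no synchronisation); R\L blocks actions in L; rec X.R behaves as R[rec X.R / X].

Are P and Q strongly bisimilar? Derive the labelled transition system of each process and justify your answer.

P ~ Q

Reachable graph of P (3 states):
  s0 = 0 + d.(b.0)\{a,c,d}\{a} :: --d--▸ s1
  s1 = (b.0)\{a,c,d}\{a} :: --b--▸ s2
  s2 = 0\{a,c,d}\{a} :: (no moves)
Reachable graph of Q (3 states):
  t0 = d.(b.0)\{a,c,d}\{a} :: --d--▸ t1
  t1 = (b.0)\{a,c,d}\{a} :: --b--▸ t2
  t2 = 0\{a,c,d}\{a} :: (no moves)
Coarsest stable partition (strong bisimilarity classes):
  B0 = {s0, t0}
  B1 = {s1, t1}
  B2 = {s2, t2}
s0 ∈ B0, t0 ∈ B0 → same block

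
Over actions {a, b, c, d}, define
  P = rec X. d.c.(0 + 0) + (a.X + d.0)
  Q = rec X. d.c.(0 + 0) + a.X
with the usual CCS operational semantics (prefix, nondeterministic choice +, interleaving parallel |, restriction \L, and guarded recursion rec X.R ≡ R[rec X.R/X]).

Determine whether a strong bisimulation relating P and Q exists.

not bisimilar

Reachable graph of P (4 states):
  m0 = rec X. d.c.(0 + 0) + (a.X + d.0) has moves —a→ m0, —d→ m1, —d→ m2
  m1 = 0 has moves stopped
  m2 = c.(0 + 0) has moves —c→ m3
  m3 = 0 + 0 has moves stopped
Reachable graph of Q (3 states):
  n0 = rec X. d.c.(0 + 0) + a.X has moves —a→ n0, —d→ n1
  n1 = c.(0 + 0) has moves —c→ n2
  n2 = 0 + 0 has moves stopped
Coarsest stable partition (strong bisimilarity classes):
  B0 = {m0}
  B1 = {m1, m3, n2}
  B2 = {m2, n1}
  B3 = {n0}
m0 ∈ B0, n0 ∈ B3 → different blocks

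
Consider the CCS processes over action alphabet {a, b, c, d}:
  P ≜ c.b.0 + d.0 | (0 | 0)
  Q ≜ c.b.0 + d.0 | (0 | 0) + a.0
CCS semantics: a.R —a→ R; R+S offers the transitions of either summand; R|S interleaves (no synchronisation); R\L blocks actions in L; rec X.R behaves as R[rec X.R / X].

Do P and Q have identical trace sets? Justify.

P's transition system — 4 states:
  m0 = c.b.0 + d.0 | (0 | 0) :: —c→ m1, —d→ m2
  m1 = b.0 :: —b→ m3
  m2 = 0 | (0 | 0) :: deadlocked
  m3 = 0 :: deadlocked
Q's transition system — 4 states:
  n0 = c.b.0 + d.0 | (0 | 0) + a.0 :: —a→ n1, —c→ n2, —d→ n3
  n1 = 0 :: deadlocked
  n2 = b.0 :: —b→ n1
  n3 = 0 | (0 | 0) :: deadlocked
Run σ = ⟨a⟩ on Q: start {n0}
  after a @ step 1: {n1}
  Q completes σ.
Run σ = ⟨a⟩ on P: start {m0}
  after a @ step 1: no successor for P

NO — witness ⟨a⟩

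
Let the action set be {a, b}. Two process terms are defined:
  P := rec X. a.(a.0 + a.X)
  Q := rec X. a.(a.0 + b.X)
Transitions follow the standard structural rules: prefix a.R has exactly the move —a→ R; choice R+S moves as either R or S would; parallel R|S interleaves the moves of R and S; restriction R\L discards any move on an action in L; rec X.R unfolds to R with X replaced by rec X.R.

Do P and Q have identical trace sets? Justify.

NO — witness ⟨aaa⟩

Reachable graph of P (3 states):
  u0 = rec X. a.(a.0 + a.X) has moves --a--▸ u1
  u1 = a.0 + a.(rec X. a.(a.0 + a.X)) has moves --a--▸ u0, --a--▸ u2
  u2 = 0 has moves ·
Reachable graph of Q (3 states):
  v0 = rec X. a.(a.0 + b.X) has moves --a--▸ v1
  v1 = a.0 + b.(rec X. a.(a.0 + b.X)) has moves --a--▸ v2, --b--▸ v0
  v2 = 0 has moves ·
Executing aaa from P (initial set {u0}):
  [1] a ⇒ {u1}
  [2] a ⇒ {u0, u2}
  [3] a ⇒ {u1}
  P completes σ.
Executing aaa from Q (initial set {v0}):
  [1] a ⇒ {v1}
  [2] a ⇒ {v2}
  [3] a ⇒ ∅ (Q stuck)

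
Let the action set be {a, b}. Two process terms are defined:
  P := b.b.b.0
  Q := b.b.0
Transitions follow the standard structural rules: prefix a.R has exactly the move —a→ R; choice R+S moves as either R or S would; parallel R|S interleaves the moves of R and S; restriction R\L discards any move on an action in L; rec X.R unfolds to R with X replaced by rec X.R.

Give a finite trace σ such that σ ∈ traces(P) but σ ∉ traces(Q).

bbb

Reachable graph of P (4 states):
  u0 = b.b.b.0 → ··b··> u1
  u1 = b.b.0 → ··b··> u2
  u2 = b.0 → ··b··> u3
  u3 = 0 → ∅
Reachable graph of Q (3 states):
  v0 = b.b.0 → ··b··> v1
  v1 = b.0 → ··b··> v2
  v2 = 0 → ∅
Executing bbb from P (initial set {u0}):
  [1] b ⇒ {u1}
  [2] b ⇒ {u2}
  [3] b ⇒ {u3}
  P completes σ.
Executing bbb from Q (initial set {v0}):
  [1] b ⇒ {v1}
  [2] b ⇒ {v2}
  [3] b ⇒ ∅  — Q cannot continue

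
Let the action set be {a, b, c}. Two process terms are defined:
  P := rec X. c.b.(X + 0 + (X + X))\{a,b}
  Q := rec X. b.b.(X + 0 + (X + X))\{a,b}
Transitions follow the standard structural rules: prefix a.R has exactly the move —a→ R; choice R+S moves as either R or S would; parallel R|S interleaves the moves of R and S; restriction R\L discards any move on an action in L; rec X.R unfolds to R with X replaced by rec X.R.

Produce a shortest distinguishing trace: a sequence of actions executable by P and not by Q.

P's transition system — 4 states:
  m0 = rec X. c.b.(X + 0 + (X + X))\{a,b} → -c-> m1
  m1 = b.((rec X. c.b.(X + 0 + (X + X))\{a,b}) + 0 + ((rec X. c.b.(X + 0 + (X + X))\{a,b}) + (rec X. c.b.(X + 0 + (X + X))\{a,b})))\{a,b} → -b-> m2
  m2 = ((rec X. c.b.(X + 0 + (X + X))\{a,b}) + 0 + ((rec X. c.b.(X + 0 + (X + X))\{a,b}) + (rec X. c.b.(X + 0 + (X + X))\{a,b})))\{a,b} → -c-> m3
  m3 = (b.((rec X. c.b.(X + 0 + (X + X))\{a,b}) + 0 + ((rec X. c.b.(X + 0 + (X + X))\{a,b}) + (rec X. c.b.(X + 0 + (X + X))\{a,b})))\{a,b})\{a,b} → ∅
Q's transition system — 3 states:
  n0 = rec X. b.b.(X + 0 + (X + X))\{a,b} → -b-> n1
  n1 = b.((rec X. b.b.(X + 0 + (X + X))\{a,b}) + 0 + ((rec X. b.b.(X + 0 + (X + X))\{a,b}) + (rec X. b.b.(X + 0 + (X + X))\{a,b})))\{a,b} → -b-> n2
  n2 = ((rec X. b.b.(X + 0 + (X + X))\{a,b}) + 0 + ((rec X. b.b.(X + 0 + (X + X))\{a,b}) + (rec X. b.b.(X + 0 + (X + X))\{a,b})))\{a,b} → ∅
Executing c from P (initial set {m0}):
  [1] c ⇒ {m1}
  — P admits the full trace.
Executing c from Q (initial set {n0}):
  [1] c ⇒ ∅ (Q stuck)

c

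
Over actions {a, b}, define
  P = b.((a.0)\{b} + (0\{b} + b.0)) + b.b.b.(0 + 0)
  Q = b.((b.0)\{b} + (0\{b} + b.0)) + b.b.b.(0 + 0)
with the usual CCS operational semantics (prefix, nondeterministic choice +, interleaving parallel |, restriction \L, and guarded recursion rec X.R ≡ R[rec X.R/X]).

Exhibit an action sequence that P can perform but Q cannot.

LTS(P): 7 reachable states
  p0 = b.((a.0)\{b} + (0\{b} + b.0)) + b.b.b.(0 + 0) → -b-> p1, -b-> p2
  p1 = (a.0)\{b} + (0\{b} + b.0) → -a-> p3, -b-> p4
  p2 = b.b.(0 + 0) → -b-> p5
  p3 = 0\{b} → ∅
  p4 = 0 → ∅
  p5 = b.(0 + 0) → -b-> p6
  p6 = 0 + 0 → ∅
LTS(Q): 6 reachable states
  q0 = b.((b.0)\{b} + (0\{b} + b.0)) + b.b.b.(0 + 0) → -b-> q1, -b-> q2
  q1 = (b.0)\{b} + (0\{b} + b.0) → -b-> q3
  q2 = b.b.(0 + 0) → -b-> q4
  q3 = 0 → ∅
  q4 = b.(0 + 0) → -b-> q5
  q5 = 0 + 0 → ∅
Run σ = ⟨ba⟩ on P: start {p0}
  [1] b ⇒ {p1, p2}
  [2] a ⇒ {p3}
  P completes σ.
Run σ = ⟨ba⟩ on Q: start {q0}
  [1] b ⇒ {q1, q2}
  [2] a ⇒ ∅ (Q stuck)

ba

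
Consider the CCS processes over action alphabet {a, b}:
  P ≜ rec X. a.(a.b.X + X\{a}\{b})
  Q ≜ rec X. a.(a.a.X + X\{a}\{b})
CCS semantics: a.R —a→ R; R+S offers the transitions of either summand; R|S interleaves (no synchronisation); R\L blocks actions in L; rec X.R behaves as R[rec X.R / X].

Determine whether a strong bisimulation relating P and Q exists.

P's transition system — 3 states:
  m0 = rec X. a.(a.b.X + X\{a}\{b}) :: —a→ m1
  m1 = a.b.(rec X. a.(a.b.X + X\{a}\{b})) + (rec X. a.(a.b.X + X\{a}\{b}))\{a}\{b} :: —a→ m2
  m2 = b.(rec X. a.(a.b.X + X\{a}\{b})) :: —b→ m0
Q's transition system — 3 states:
  n0 = rec X. a.(a.a.X + X\{a}\{b}) :: —a→ n1
  n1 = a.a.(rec X. a.(a.a.X + X\{a}\{b})) + (rec X. a.(a.a.X + X\{a}\{b}))\{a}\{b} :: —a→ n2
  n2 = a.(rec X. a.(a.a.X + X\{a}\{b})) :: —a→ n0
Bisimilarity quotient blocks:
  B0 = {m0}
  B1 = {m1}
  B2 = {m2}
  B3 = {n0, n1, n2}
m0 ∈ B0, n0 ∈ B3 → different blocks

not bisimilar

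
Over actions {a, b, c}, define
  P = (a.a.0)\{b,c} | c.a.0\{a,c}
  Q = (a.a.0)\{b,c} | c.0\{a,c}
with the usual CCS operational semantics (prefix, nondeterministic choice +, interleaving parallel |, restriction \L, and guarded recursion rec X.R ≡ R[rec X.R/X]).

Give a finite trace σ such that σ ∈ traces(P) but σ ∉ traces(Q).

Reachable graph of P (9 states):
  s0 = (a.a.0)\{b,c} | c.a.0\{a,c} | —a→ s1, —c→ s2
  s1 = (a.0)\{b,c} | c.a.0\{a,c} | —a→ s3, —c→ s4
  s2 = (a.a.0)\{b,c} | a.0\{a,c} | —a→ s4, —a→ s5
  s3 = 0\{b,c} | c.a.0\{a,c} | —c→ s6
  s4 = (a.0)\{b,c} | a.0\{a,c} | —a→ s6, —a→ s7
  s5 = (a.a.0)\{b,c} | 0\{a,c} | —a→ s7
  s6 = 0\{b,c} | a.0\{a,c} | —a→ s8
  s7 = (a.0)\{b,c} | 0\{a,c} | —a→ s8
  s8 = 0\{b,c} | 0\{a,c} | ∅
Reachable graph of Q (6 states):
  t0 = (a.a.0)\{b,c} | c.0\{a,c} | —a→ t1, —c→ t2
  t1 = (a.0)\{b,c} | c.0\{a,c} | —a→ t3, —c→ t4
  t2 = (a.a.0)\{b,c} | 0\{a,c} | —a→ t4
  t3 = 0\{b,c} | c.0\{a,c} | —c→ t5
  t4 = (a.0)\{b,c} | 0\{a,c} | —a→ t5
  t5 = 0\{b,c} | 0\{a,c} | ∅
Executing aaca from P (initial set {s0}):
  after a @ step 1: {s1}
  after a @ step 2: {s3}
  after c @ step 3: {s6}
  after a @ step 4: {s8}
  ✓ P
Executing aaca from Q (initial set {t0}):
  after a @ step 1: {t1}
  after a @ step 2: {t3}
  after c @ step 3: {t5}
  after a @ step 4: no successor for Q

aaca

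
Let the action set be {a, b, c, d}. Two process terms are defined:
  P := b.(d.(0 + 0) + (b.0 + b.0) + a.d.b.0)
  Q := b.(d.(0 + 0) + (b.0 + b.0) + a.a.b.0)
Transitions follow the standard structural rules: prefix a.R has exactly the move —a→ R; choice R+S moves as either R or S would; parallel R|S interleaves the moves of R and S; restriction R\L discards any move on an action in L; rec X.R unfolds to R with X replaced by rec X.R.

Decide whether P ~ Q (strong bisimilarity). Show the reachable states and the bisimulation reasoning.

LTS(P): 6 reachable states
  s0 = b.(d.(0 + 0) + (b.0 + b.0) + a.d.b.0) → =b=> s1
  s1 = d.(0 + 0) + (b.0 + b.0) + a.d.b.0 → =a=> s2, =b=> s3, =d=> s4
  s2 = d.b.0 → =d=> s5
  s3 = 0 → deadlocked
  s4 = 0 + 0 → deadlocked
  s5 = b.0 → =b=> s3
LTS(Q): 6 reachable states
  t0 = b.(d.(0 + 0) + (b.0 + b.0) + a.a.b.0) → =b=> t1
  t1 = d.(0 + 0) + (b.0 + b.0) + a.a.b.0 → =a=> t2, =b=> t3, =d=> t4
  t2 = a.b.0 → =a=> t5
  t3 = 0 → deadlocked
  t4 = 0 + 0 → deadlocked
  t5 = b.0 → =b=> t3
Coarsest stable partition (strong bisimilarity classes):
  B0 = {s0}
  B1 = {s1}
  B2 = {s2}
  B3 = {s5, t5}
  B4 = {s3, s4, t3, t4}
  B5 = {t0}
  B6 = {t1}
  B7 = {t2}
s0 ∈ B0, t0 ∈ B5 → different blocks

P ≁ Q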